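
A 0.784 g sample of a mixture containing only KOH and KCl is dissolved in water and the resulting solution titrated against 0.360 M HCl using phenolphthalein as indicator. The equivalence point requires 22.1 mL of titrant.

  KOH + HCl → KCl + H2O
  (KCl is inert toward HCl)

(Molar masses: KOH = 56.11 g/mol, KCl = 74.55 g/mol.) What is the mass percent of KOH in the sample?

56.9 %

n(HCl) = 0.0221 × 0.360 = 7.96 × 10^-3 mol
Let x = n(KOH), y = n(KCl).
Titrant: 1x = 7.96 × 10^-3;  mass: 56.11x + 74.55y = 0.784
Solving, x = 7.96 × 10^-3 mol, y = 4.53 × 10^-3 mol
mass of KOH = 7.96 × 10^-3 × 56.11 = 0.446 g
% KOH = 0.446 / 0.784 × 100 = 56.9 %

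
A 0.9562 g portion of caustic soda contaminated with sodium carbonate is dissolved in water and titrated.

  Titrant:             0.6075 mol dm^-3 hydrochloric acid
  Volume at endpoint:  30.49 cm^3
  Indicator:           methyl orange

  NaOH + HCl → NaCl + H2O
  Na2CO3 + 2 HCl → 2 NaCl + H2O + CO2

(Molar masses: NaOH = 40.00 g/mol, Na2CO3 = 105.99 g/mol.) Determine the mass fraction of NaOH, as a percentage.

8.179 %

n(HCl) = 0.03049 × 0.6075 = 0.01852 mol
Let x = n(NaOH), y = n(Na2CO3).
Titrant: 1x + 2y = 0.01852;  mass: 40.00x + 105.99y = 0.9562
Solving, x = 1.955 × 10^-3 mol, y = 8.284 × 10^-3 mol
mass of NaOH = 1.955 × 10^-3 × 40.00 = 0.07821 g
% NaOH = 0.07821 / 0.9562 × 100 = 8.179 %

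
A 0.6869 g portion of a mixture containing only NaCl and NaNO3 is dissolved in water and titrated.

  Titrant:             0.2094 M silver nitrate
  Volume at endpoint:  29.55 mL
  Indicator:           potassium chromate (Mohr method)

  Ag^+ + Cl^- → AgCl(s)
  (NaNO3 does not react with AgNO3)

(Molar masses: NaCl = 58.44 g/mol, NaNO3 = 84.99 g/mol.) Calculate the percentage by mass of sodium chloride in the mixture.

n(AgNO3) = 0.02955 × 0.2094 = 6.188 × 10^-3 mol
Let x = n(NaCl), y = n(NaNO3).
Titrant: 1x = 6.188 × 10^-3;  mass: 58.44x + 84.99y = 0.6869
Solving, x = 6.188 × 10^-3 mol, y = 3.827 × 10^-3 mol
mass of NaCl = 6.188 × 10^-3 × 58.44 = 0.3616 g
% NaCl = 0.3616 / 0.6869 × 100 = 52.64 %

52.64 %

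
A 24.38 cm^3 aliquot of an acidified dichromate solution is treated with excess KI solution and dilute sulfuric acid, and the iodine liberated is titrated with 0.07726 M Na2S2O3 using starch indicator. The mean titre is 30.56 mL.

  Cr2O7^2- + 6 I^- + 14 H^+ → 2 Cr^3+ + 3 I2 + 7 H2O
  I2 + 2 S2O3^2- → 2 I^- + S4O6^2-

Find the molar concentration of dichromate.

n(S2O3^2-) = 0.03056 × 0.07726 = 2.361 × 10^-3 mol
n(I2) = n(S2O3^2-)/2 = 1.181 × 10^-3 mol
From the 1:3 ratio, n(Cr2O7^2-) in the aliquot = 1/3 × 1.181 × 10^-3 = 3.935 × 10^-4 mol
[Cr2O7^2-] = 3.935 × 10^-4 / 0.02438 = 0.01614 mol/L

0.01614 M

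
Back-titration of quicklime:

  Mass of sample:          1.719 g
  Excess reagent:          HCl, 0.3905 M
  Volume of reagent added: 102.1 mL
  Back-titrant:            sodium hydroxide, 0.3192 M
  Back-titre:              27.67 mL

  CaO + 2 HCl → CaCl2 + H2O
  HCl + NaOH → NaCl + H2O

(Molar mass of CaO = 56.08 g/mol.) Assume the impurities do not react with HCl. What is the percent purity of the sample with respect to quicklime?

n(HCl) added = 0.1021 × 0.3905 = 0.03987 mol
n(NaOH) used in back-titration = 0.02767 × 0.3192 = 8.832 × 10^-3 mol
n(HCl) left over = 8.832 × 10^-3 mol (1:1 ratio)
n(HCl) consumed by analyte = 0.03987 − 8.832 × 10^-3 = 0.03104 mol
From the 1:2 ratio, n(CaO) = 1/2 × 0.03104 = 0.01552 mol
mass of CaO = 0.01552 × 56.08 = 0.8703 g
% CaO = 0.8703 / 1.719 × 100 = 50.63 %

50.63 %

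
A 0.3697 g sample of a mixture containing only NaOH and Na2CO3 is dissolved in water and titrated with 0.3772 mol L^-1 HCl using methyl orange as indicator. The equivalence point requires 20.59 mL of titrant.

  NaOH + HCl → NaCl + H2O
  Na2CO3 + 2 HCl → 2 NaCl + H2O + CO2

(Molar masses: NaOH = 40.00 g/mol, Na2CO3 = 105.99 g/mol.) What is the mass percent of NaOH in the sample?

34.88 %

n(HCl) = 0.02059 × 0.3772 = 7.767 × 10^-3 mol
Let x = n(NaOH), y = n(Na2CO3).
Titrant: 1x + 2y = 7.767 × 10^-3;  mass: 40.00x + 105.99y = 0.3697
Solving, x = 3.223 × 10^-3 mol, y = 2.272 × 10^-3 mol
mass of NaOH = 3.223 × 10^-3 × 40.00 = 0.1289 g
% NaOH = 0.1289 / 0.3697 × 100 = 34.88 %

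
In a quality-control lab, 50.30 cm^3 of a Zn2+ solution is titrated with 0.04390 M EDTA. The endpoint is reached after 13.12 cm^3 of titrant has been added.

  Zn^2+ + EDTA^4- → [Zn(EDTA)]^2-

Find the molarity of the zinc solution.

n(EDTA) = 0.01312 L × 0.04390 mol/L = 5.760 × 10^-4 mol
n(Zn2+) = 5.760 × 10^-4 mol (1:1 mole ratio)
[Zn2+] = 5.760 × 10^-4 mol / 0.05030 L = 0.01145 mol/L

0.01145 M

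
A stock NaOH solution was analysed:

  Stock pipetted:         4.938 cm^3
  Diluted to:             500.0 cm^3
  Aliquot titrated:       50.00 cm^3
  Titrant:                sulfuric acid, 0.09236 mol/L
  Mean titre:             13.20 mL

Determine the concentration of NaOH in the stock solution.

4.938 mol/L

2 NaOH + H2SO4 → Na2SO4 + 2 H2O
n(H2SO4) = 0.01320 × 0.09236 = 1.219 × 10^-3 mol
From the 2:1 ratio, n(NaOH) in the aliquot = 2/1 × 1.219 × 10^-3 = 2.438 × 10^-3 mol
[NaOH]_dilute = 2.438 × 10^-3 / 0.05000 = 0.04877 mol/L
Dilution factor = 500.0 / 4.938 = 101.3
[NaOH]_stock = 0.04877 × 101.3 = 4.938 mol/L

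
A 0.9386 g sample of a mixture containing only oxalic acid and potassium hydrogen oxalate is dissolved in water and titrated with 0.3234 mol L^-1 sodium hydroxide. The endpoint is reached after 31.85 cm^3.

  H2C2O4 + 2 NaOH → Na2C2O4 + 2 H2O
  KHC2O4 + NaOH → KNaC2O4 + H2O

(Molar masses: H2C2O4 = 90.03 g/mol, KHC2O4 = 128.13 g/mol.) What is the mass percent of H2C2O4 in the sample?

n(NaOH) = 0.03185 × 0.3234 = 0.01030 mol
Let x = n(H2C2O4), y = n(KHC2O4).
Titrant: 2x + 1y = 0.01030;  mass: 90.03x + 128.13y = 0.9386
Solving, x = 2.293 × 10^-3 mol, y = 5.714 × 10^-3 mol
mass of H2C2O4 = 2.293 × 10^-3 × 90.03 = 0.2064 g
% H2C2O4 = 0.2064 / 0.9386 × 100 = 21.99 %

21.99 %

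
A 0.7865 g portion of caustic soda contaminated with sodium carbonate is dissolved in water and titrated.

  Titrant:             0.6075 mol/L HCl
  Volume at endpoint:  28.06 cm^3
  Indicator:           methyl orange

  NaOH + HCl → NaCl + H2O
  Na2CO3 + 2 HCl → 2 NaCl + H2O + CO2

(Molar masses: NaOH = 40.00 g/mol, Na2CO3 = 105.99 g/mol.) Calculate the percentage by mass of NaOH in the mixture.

45.74 %

n(HCl) = 0.02806 × 0.6075 = 0.01705 mol
Let x = n(NaOH), y = n(Na2CO3).
Titrant: 1x + 2y = 0.01705;  mass: 40.00x + 105.99y = 0.7865
Solving, x = 8.994 × 10^-3 mol, y = 4.026 × 10^-3 mol
mass of NaOH = 8.994 × 10^-3 × 40.00 = 0.3598 g
% NaOH = 0.3598 / 0.7865 × 100 = 45.74 %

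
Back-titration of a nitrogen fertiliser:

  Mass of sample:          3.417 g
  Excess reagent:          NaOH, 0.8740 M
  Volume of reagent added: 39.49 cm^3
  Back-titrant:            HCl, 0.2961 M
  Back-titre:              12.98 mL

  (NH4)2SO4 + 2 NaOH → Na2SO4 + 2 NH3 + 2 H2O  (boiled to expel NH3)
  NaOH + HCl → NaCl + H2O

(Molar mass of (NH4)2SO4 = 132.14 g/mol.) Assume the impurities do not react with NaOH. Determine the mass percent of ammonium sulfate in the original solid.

n(NaOH) added = 0.03949 × 0.8740 = 0.03451 mol
n(HCl) used in back-titration = 0.01298 × 0.2961 = 3.843 × 10^-3 mol
n(NaOH) left over = 3.843 × 10^-3 mol (1:1 ratio)
n(NaOH) consumed by analyte = 0.03451 − 3.843 × 10^-3 = 0.03067 mol
From the 1:2 ratio, n((NH4)2SO4) = 1/2 × 0.03067 = 0.01534 mol
mass of (NH4)2SO4 = 0.01534 × 132.14 = 2.026 g
% (NH4)2SO4 = 2.026 / 3.417 × 100 = 59.30 %

59.30 %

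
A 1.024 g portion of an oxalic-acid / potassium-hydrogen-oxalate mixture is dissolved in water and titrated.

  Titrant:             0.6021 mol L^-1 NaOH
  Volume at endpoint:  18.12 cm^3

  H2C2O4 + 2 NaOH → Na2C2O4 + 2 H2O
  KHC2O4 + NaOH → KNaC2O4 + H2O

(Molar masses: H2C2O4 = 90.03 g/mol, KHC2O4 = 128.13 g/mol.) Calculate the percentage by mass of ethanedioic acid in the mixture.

n(NaOH) = 0.01812 × 0.6021 = 0.01091 mol
Let x = n(H2C2O4), y = n(KHC2O4).
Titrant: 2x + 1y = 0.01091;  mass: 90.03x + 128.13y = 1.024
Solving, x = 2.249 × 10^-3 mol, y = 6.411 × 10^-3 mol
mass of H2C2O4 = 2.249 × 10^-3 × 90.03 = 0.2025 g
% H2C2O4 = 0.2025 / 1.024 × 100 = 19.78 %

19.78 %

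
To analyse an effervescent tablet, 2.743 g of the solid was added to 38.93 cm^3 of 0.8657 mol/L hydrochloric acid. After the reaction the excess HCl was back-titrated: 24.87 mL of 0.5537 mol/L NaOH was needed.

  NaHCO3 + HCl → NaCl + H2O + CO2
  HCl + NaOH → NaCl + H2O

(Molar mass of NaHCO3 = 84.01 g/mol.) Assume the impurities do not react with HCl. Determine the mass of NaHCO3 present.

n(HCl) added = 0.03893 × 0.8657 = 0.03370 mol
n(NaOH) used in back-titration = 0.02487 × 0.5537 = 0.01377 mol
n(HCl) left over = 0.01377 mol (1:1 ratio)
n(HCl) consumed by analyte = 0.03370 − 0.01377 = 0.01993 mol
n(NaHCO3) = 0.01993 mol (1:1 ratio)
mass of NaHCO3 = 0.01993 × 84.01 = 1.674 g

1.674 g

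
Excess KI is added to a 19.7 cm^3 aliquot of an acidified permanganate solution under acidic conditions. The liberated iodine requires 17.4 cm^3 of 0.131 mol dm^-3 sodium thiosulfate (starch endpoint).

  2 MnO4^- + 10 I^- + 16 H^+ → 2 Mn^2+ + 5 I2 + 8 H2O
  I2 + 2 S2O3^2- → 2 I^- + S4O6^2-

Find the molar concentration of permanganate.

n(S2O3^2-) = 0.0174 × 0.131 = 2.28 × 10^-3 mol
n(I2) = n(S2O3^2-)/2 = 1.14 × 10^-3 mol
From the 2:5 ratio, n(MnO4^-) in the aliquot = 2/5 × 1.14 × 10^-3 = 4.56 × 10^-4 mol
[MnO4^-] = 4.56 × 10^-4 / 0.0197 = 0.0231 mol/L

0.0231 mol/L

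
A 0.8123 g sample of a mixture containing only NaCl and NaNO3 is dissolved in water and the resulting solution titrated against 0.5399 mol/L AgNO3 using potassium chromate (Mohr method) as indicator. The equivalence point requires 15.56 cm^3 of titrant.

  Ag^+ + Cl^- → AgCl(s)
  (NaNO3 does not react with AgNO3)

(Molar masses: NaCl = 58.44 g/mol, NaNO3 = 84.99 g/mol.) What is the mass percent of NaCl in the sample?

n(AgNO3) = 0.01556 × 0.5399 = 8.401 × 10^-3 mol
Let x = n(NaCl), y = n(NaNO3).
Titrant: 1x = 8.401 × 10^-3;  mass: 58.44x + 84.99y = 0.8123
Solving, x = 8.401 × 10^-3 mol, y = 3.781 × 10^-3 mol
mass of NaCl = 8.401 × 10^-3 × 58.44 = 0.4909 g
% NaCl = 0.4909 / 0.8123 × 100 = 60.44 %

60.44 %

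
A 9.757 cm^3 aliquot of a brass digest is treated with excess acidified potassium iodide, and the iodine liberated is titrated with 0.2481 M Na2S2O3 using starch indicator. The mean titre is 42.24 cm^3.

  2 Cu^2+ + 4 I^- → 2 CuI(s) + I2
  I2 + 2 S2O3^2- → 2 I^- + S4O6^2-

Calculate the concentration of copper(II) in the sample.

1.074 M

n(S2O3^2-) = 0.04224 × 0.2481 = 0.01048 mol
n(I2) = n(S2O3^2-)/2 = 5.240 × 10^-3 mol
From the 2:1 ratio, n(Cu2+) in the aliquot = 2/1 × 5.240 × 10^-3 = 0.01048 mol
[Cu2+] = 0.01048 / 0.009757 = 1.074 mol/L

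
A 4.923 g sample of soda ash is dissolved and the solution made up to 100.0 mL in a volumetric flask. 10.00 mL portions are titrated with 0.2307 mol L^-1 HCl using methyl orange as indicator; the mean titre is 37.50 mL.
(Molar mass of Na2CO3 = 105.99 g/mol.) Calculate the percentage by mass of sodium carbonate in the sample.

Na2CO3 + 2 HCl → 2 NaCl + H2O + CO2
n(HCl) per titration = 0.03750 × 0.2307 = 8.651 × 10^-3 mol
From the 1:2 ratio, n(Na2CO3) in each aliquot = 1/2 × 8.651 × 10^-3 = 4.326 × 10^-3 mol
n(Na2CO3) in the whole flask = 4.326 × 10^-3 × 100.0/10.00 = 0.04326 mol
mass of Na2CO3 = 0.04326 × 105.99 = 4.585 g
% Na2CO3 = 4.585 / 4.923 × 100 = 93.13 %

93.13 %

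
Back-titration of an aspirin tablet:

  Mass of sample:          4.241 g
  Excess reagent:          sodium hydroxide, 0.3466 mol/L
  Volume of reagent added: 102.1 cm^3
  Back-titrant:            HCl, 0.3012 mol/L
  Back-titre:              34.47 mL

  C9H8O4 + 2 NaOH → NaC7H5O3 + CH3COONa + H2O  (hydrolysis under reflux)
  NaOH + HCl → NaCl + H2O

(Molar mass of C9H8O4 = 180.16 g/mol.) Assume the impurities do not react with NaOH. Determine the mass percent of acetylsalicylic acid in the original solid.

n(NaOH) added = 0.1021 × 0.3466 = 0.03539 mol
n(HCl) used in back-titration = 0.03447 × 0.3012 = 0.01038 mol
n(NaOH) left over = 0.01038 mol (1:1 ratio)
n(NaOH) consumed by analyte = 0.03539 − 0.01038 = 0.02501 mol
From the 1:2 ratio, n(C9H8O4) = 1/2 × 0.02501 = 0.01250 mol
mass of C9H8O4 = 0.01250 × 180.16 = 2.252 g
% C9H8O4 = 2.252 / 4.241 × 100 = 53.11 %

53.11 %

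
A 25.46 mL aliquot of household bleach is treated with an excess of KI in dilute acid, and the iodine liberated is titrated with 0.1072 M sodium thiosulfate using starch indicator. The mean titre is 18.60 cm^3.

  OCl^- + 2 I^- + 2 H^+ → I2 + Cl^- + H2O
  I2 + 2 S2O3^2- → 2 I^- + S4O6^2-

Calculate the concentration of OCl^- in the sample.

n(S2O3^2-) = 0.01860 × 0.1072 = 1.994 × 10^-3 mol
n(I2) = n(S2O3^2-)/2 = 9.970 × 10^-4 mol
n(OCl^-) in the aliquot = 9.970 × 10^-4 mol (1:1 ratio)
[OCl^-] = 9.970 × 10^-4 / 0.02546 = 0.03916 mol/L

0.03916 M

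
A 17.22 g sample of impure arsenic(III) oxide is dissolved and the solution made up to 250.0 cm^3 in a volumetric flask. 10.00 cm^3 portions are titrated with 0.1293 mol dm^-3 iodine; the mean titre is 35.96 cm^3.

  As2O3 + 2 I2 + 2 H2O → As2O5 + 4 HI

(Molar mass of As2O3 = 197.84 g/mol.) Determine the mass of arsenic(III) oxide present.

n(I2) per titration = 0.03596 × 0.1293 = 4.650 × 10^-3 mol
From the 1:2 ratio, n(As2O3) in each aliquot = 1/2 × 4.650 × 10^-3 = 2.325 × 10^-3 mol
n(As2O3) in the whole flask = 2.325 × 10^-3 × 250.0/10.00 = 0.05812 mol
mass of As2O3 = 0.05812 × 197.84 = 11.50 g

11.50 g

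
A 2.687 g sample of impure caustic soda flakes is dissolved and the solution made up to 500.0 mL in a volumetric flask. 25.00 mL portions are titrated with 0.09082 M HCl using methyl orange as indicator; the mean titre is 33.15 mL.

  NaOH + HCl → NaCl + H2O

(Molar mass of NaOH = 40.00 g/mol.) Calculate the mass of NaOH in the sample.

2.409 g

n(HCl) per titration = 0.03315 × 0.09082 = 3.011 × 10^-3 mol
n(NaOH) in each aliquot = 3.011 × 10^-3 mol (1:1 ratio)
n(NaOH) in the whole flask = 3.011 × 10^-3 × 500.0/25.00 = 0.06021 mol
mass of NaOH = 0.06021 × 40.00 = 2.409 g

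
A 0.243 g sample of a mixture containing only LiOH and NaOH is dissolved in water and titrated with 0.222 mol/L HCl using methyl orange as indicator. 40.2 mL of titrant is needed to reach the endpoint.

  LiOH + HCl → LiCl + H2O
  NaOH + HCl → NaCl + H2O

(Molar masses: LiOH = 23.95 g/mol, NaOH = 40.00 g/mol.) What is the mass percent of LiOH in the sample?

n(HCl) = 0.0402 × 0.222 = 8.92 × 10^-3 mol
Let x = n(LiOH), y = n(NaOH).
Titrant: 1x + 1y = 8.92 × 10^-3;  mass: 23.95x + 40.00y = 0.243
Solving, x = 7.10 × 10^-3 mol, y = 1.82 × 10^-3 mol
mass of LiOH = 7.10 × 10^-3 × 23.95 = 0.170 g
% LiOH = 0.170 / 0.243 × 100 = 70.0 %

70.0 %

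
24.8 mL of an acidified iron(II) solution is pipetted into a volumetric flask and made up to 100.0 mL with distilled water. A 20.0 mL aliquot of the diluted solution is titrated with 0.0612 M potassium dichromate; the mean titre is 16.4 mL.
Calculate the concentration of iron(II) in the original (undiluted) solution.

1.21 M

Cr2O7^2- + 6 Fe^2+ + 14 H^+ → 2 Cr^3+ + 6 Fe^3+ + 7 H2O
n(K2Cr2O7) = 0.0164 × 0.0612 = 1.00 × 10^-3 mol
From the 6:1 ratio, n(Fe2+) in the aliquot = 6/1 × 1.00 × 10^-3 = 6.02 × 10^-3 mol
[Fe2+]_dilute = 6.02 × 10^-3 / 0.0200 = 0.301 mol/L
Dilution factor = 100.0 / 24.8 = 4.032
[Fe2+]_stock = 0.301 × 4.032 = 1.21 mol/L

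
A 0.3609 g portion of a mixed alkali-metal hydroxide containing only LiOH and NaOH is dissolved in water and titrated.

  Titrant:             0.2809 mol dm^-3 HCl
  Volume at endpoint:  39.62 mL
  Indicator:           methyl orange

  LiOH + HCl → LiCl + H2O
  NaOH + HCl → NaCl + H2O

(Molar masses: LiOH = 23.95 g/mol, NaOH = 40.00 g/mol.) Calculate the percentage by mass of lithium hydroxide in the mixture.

34.84 %

n(HCl) = 0.03962 × 0.2809 = 0.01113 mol
Let x = n(LiOH), y = n(NaOH).
Titrant: 1x + 1y = 0.01113;  mass: 23.95x + 40.00y = 0.3609
Solving, x = 5.250 × 10^-3 mol, y = 5.879 × 10^-3 mol
mass of LiOH = 5.250 × 10^-3 × 23.95 = 0.1257 g
% LiOH = 0.1257 / 0.3609 × 100 = 34.84 %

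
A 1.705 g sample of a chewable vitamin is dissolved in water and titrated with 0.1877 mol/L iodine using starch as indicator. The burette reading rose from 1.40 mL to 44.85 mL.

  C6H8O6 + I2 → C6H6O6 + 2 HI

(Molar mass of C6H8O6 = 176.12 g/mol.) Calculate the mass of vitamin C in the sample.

n(I2) = 0.04345 L × 0.1877 mol/L = 8.156 × 10^-3 mol
n(C6H8O6) = 8.156 × 10^-3 mol (1:1 ratio)
mass of C6H8O6 = 8.156 × 10^-3 × 176.12 g/mol = 1.436 g

1.436 g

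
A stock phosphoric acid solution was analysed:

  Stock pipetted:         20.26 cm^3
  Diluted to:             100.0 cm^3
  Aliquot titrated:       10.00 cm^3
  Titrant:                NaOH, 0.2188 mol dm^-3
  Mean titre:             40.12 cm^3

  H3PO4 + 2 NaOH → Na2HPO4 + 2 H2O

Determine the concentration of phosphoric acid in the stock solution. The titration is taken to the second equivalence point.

2.166 mol/L

n(NaOH) = 0.04012 × 0.2188 = 8.778 × 10^-3 mol
From the 1:2 ratio, n(H3PO4) in the aliquot = 1/2 × 8.778 × 10^-3 = 4.389 × 10^-3 mol
[H3PO4]_dilute = 4.389 × 10^-3 / 0.01000 = 0.4389 mol/L
Dilution factor = 100.0 / 20.26 = 4.936
[H3PO4]_stock = 0.4389 × 4.936 = 2.166 mol/L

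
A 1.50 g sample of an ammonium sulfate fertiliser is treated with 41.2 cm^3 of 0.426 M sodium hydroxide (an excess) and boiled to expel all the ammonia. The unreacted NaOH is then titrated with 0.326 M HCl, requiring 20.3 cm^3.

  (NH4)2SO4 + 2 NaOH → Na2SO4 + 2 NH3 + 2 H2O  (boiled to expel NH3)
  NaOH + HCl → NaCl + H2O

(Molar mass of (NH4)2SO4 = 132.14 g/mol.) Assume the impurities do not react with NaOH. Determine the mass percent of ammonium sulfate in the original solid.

n(NaOH) added = 0.0412 × 0.426 = 0.0176 mol
n(HCl) used in back-titration = 0.0203 × 0.326 = 6.62 × 10^-3 mol
n(NaOH) left over = 6.62 × 10^-3 mol (1:1 ratio)
n(NaOH) consumed by analyte = 0.0176 − 6.62 × 10^-3 = 0.0109 mol
From the 1:2 ratio, n((NH4)2SO4) = 1/2 × 0.0109 = 5.47 × 10^-3 mol
mass of (NH4)2SO4 = 5.47 × 10^-3 × 132.14 = 0.722 g
% (NH4)2SO4 = 0.722 / 1.50 × 100 = 48.2 %

48.2 %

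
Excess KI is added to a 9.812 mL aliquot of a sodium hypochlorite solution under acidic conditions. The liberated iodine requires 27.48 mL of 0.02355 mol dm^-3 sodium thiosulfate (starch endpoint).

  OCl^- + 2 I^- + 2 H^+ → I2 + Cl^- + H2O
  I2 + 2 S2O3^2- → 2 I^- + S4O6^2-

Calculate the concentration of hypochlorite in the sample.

0.03298 mol/L

n(S2O3^2-) = 0.02748 × 0.02355 = 6.472 × 10^-4 mol
n(I2) = n(S2O3^2-)/2 = 3.236 × 10^-4 mol
n(OCl^-) in the aliquot = 3.236 × 10^-4 mol (1:1 ratio)
[OCl^-] = 3.236 × 10^-4 / 0.009812 = 0.03298 mol/L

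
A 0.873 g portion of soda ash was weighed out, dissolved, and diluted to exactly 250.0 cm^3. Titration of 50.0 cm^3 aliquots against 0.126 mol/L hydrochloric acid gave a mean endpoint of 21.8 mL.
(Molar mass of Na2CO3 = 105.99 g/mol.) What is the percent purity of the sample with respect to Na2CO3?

Na2CO3 + 2 HCl → 2 NaCl + H2O + CO2
n(HCl) per titration = 0.0218 × 0.126 = 2.75 × 10^-3 mol
From the 1:2 ratio, n(Na2CO3) in each aliquot = 1/2 × 2.75 × 10^-3 = 1.37 × 10^-3 mol
n(Na2CO3) in the whole flask = 1.37 × 10^-3 × 250.0/50.0 = 6.87 × 10^-3 mol
mass of Na2CO3 = 6.87 × 10^-3 × 105.99 = 0.728 g
% Na2CO3 = 0.728 / 0.873 × 100 = 83.4 %

83.4 %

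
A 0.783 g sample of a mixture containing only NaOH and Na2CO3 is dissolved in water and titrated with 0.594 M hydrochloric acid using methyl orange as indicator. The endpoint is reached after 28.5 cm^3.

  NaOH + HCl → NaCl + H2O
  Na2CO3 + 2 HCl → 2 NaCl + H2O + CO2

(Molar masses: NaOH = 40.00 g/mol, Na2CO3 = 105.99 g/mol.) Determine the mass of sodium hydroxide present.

0.351 g

n(HCl) = 0.0285 × 0.594 = 0.0169 mol
Let x = n(NaOH), y = n(Na2CO3).
Titrant: 1x + 2y = 0.0169;  mass: 40.00x + 105.99y = 0.783
Solving, x = 8.78 × 10^-3 mol, y = 4.07 × 10^-3 mol
mass of NaOH = 8.78 × 10^-3 × 40.00 = 0.351 g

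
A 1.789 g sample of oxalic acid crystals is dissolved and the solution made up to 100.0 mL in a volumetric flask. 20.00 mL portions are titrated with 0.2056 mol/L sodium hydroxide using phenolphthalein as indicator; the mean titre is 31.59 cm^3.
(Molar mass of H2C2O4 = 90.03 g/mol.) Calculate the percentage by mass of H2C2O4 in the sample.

81.71 %

H2C2O4 + 2 NaOH → Na2C2O4 + 2 H2O
n(NaOH) per titration = 0.03159 × 0.2056 = 6.495 × 10^-3 mol
From the 1:2 ratio, n(H2C2O4) in each aliquot = 1/2 × 6.495 × 10^-3 = 3.247 × 10^-3 mol
n(H2C2O4) in the whole flask = 3.247 × 10^-3 × 100.0/20.00 = 0.01624 mol
mass of H2C2O4 = 0.01624 × 90.03 = 1.462 g
% H2C2O4 = 1.462 / 1.789 × 100 = 81.71 %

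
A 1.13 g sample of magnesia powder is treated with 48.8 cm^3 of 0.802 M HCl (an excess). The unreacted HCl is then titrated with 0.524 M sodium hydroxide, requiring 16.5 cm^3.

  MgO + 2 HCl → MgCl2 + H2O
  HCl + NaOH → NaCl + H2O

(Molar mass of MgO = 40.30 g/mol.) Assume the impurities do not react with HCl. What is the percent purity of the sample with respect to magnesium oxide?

54.4 %

n(HCl) added = 0.0488 × 0.802 = 0.0391 mol
n(NaOH) used in back-titration = 0.0165 × 0.524 = 8.65 × 10^-3 mol
n(HCl) left over = 8.65 × 10^-3 mol (1:1 ratio)
n(HCl) consumed by analyte = 0.0391 − 8.65 × 10^-3 = 0.0305 mol
From the 1:2 ratio, n(MgO) = 1/2 × 0.0305 = 0.0152 mol
mass of MgO = 0.0152 × 40.30 = 0.614 g
% MgO = 0.614 / 1.13 × 100 = 54.4 %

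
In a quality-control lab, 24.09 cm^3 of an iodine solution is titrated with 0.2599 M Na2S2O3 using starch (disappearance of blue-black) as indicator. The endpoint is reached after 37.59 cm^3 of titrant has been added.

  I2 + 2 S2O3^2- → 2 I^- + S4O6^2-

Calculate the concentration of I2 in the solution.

n(Na2S2O3) = 0.03759 L × 0.2599 mol/L = 9.770 × 10^-3 mol
From the 1:2 mole ratio, n(I2) = 1/2 × 9.770 × 10^-3 = 4.885 × 10^-3 mol
[I2] = 4.885 × 10^-3 mol / 0.02409 L = 0.2028 mol/L

0.2028 M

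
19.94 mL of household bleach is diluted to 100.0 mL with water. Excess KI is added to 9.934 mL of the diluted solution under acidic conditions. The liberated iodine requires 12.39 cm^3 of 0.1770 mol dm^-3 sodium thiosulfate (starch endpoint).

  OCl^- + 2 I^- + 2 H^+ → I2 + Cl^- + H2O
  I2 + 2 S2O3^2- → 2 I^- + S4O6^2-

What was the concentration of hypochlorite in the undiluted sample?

0.5536 mol/L

n(S2O3^2-) = 0.01239 × 0.1770 = 2.193 × 10^-3 mol
n(I2) = n(S2O3^2-)/2 = 1.097 × 10^-3 mol
n(OCl^-) in the aliquot = 1.097 × 10^-3 mol (1:1 ratio)
[OCl^-]_dilute = 1.097 × 10^-3 / 0.009934 = 0.1104 mol/L
[OCl^-]_original = 0.1104 × 100.0/19.94 = 0.5536 mol/L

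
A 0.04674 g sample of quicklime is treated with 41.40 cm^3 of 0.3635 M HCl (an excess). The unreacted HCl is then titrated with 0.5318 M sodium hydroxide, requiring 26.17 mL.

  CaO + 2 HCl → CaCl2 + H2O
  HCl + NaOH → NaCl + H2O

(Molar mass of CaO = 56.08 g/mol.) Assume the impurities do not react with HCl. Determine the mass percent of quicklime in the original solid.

67.89 %

n(HCl) added = 0.04140 × 0.3635 = 0.01505 mol
n(NaOH) used in back-titration = 0.02617 × 0.5318 = 0.01392 mol
n(HCl) left over = 0.01392 mol (1:1 ratio)
n(HCl) consumed by analyte = 0.01505 − 0.01392 = 1.132 × 10^-3 mol
From the 1:2 ratio, n(CaO) = 1/2 × 1.132 × 10^-3 = 5.658 × 10^-4 mol
mass of CaO = 5.658 × 10^-4 × 56.08 = 0.03173 g
% CaO = 0.03173 / 0.04674 × 100 = 67.89 %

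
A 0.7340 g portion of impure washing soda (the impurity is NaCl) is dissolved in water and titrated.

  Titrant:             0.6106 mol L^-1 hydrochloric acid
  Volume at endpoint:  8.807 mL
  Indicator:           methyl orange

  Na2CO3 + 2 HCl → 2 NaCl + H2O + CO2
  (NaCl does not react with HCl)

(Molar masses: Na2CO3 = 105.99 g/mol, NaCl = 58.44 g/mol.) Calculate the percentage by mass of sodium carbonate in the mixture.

38.83 %

n(HCl) = 0.008807 × 0.6106 = 5.378 × 10^-3 mol
Let x = n(Na2CO3), y = n(NaCl).
Titrant: 2x = 5.378 × 10^-3;  mass: 105.99x + 58.44y = 0.7340
Solving, x = 2.689 × 10^-3 mol, y = 7.683 × 10^-3 mol
mass of Na2CO3 = 2.689 × 10^-3 × 105.99 = 0.2850 g
% Na2CO3 = 0.2850 / 0.7340 × 100 = 38.83 %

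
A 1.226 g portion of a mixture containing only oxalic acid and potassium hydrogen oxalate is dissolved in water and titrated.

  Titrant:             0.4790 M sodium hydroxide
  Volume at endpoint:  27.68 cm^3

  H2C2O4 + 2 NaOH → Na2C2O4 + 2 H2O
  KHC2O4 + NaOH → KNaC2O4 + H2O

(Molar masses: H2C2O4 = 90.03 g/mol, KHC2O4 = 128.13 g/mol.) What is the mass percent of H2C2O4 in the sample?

20.89 %

n(NaOH) = 0.02768 × 0.4790 = 0.01326 mol
Let x = n(H2C2O4), y = n(KHC2O4).
Titrant: 2x + 1y = 0.01326;  mass: 90.03x + 128.13y = 1.226
Solving, x = 2.844 × 10^-3 mol, y = 7.570 × 10^-3 mol
mass of H2C2O4 = 2.844 × 10^-3 × 90.03 = 0.2561 g
% H2C2O4 = 0.2561 / 1.226 × 100 = 20.89 %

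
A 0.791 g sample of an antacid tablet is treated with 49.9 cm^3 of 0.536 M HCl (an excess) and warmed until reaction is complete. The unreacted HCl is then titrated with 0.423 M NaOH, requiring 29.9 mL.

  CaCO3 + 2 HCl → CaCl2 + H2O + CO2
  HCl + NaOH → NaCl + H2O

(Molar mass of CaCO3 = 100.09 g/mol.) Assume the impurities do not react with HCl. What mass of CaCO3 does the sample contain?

0.706 g

n(HCl) added = 0.0499 × 0.536 = 0.0267 mol
n(NaOH) used in back-titration = 0.0299 × 0.423 = 0.0126 mol
n(HCl) left over = 0.0126 mol (1:1 ratio)
n(HCl) consumed by analyte = 0.0267 − 0.0126 = 0.0141 mol
From the 1:2 ratio, n(CaCO3) = 1/2 × 0.0141 = 7.05 × 10^-3 mol
mass of CaCO3 = 7.05 × 10^-3 × 100.09 = 0.706 g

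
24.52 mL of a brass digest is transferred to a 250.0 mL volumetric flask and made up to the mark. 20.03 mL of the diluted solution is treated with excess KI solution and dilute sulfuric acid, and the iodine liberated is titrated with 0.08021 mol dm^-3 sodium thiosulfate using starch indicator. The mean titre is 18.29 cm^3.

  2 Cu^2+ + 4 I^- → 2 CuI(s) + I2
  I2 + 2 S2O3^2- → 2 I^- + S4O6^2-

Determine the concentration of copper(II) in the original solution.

n(S2O3^2-) = 0.01829 × 0.08021 = 1.467 × 10^-3 mol
n(I2) = n(S2O3^2-)/2 = 7.335 × 10^-4 mol
From the 2:1 ratio, n(Cu2+) in the aliquot = 2/1 × 7.335 × 10^-4 = 1.467 × 10^-3 mol
[Cu2+]_dilute = 1.467 × 10^-3 / 0.02003 = 0.07324 mol/L
[Cu2+]_original = 0.07324 × 250.0/24.52 = 0.7468 mol/L

0.7468 mol/L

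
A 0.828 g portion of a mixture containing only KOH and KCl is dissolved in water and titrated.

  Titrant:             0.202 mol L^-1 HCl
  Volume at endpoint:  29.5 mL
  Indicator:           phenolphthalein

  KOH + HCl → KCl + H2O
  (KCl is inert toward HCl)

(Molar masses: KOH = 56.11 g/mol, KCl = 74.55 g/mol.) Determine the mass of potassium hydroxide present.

0.334 g

n(HCl) = 0.0295 × 0.202 = 5.96 × 10^-3 mol
Let x = n(KOH), y = n(KCl).
Titrant: 1x = 5.96 × 10^-3;  mass: 56.11x + 74.55y = 0.828
Solving, x = 5.96 × 10^-3 mol, y = 6.62 × 10^-3 mol
mass of KOH = 5.96 × 10^-3 × 56.11 = 0.334 g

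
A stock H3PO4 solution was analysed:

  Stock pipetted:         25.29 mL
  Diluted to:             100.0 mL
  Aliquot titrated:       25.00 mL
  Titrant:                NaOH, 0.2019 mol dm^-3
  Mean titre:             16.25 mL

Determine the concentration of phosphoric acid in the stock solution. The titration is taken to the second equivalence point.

0.2595 mol/L

H3PO4 + 2 NaOH → Na2HPO4 + 2 H2O
n(NaOH) = 0.01625 × 0.2019 = 3.281 × 10^-3 mol
From the 1:2 ratio, n(H3PO4) in the aliquot = 1/2 × 3.281 × 10^-3 = 1.640 × 10^-3 mol
[H3PO4]_dilute = 1.640 × 10^-3 / 0.02500 = 0.06562 mol/L
Dilution factor = 100.0 / 25.29 = 3.954
[H3PO4]_stock = 0.06562 × 3.954 = 0.2595 mol/L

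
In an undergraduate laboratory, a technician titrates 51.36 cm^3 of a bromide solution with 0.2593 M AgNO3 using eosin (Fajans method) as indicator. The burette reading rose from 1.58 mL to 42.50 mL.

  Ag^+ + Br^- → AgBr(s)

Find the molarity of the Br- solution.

n(AgNO3) = 0.04092 L × 0.2593 mol/L = 0.01061 mol
n(Br-) = 0.01061 mol (1:1 mole ratio)
[Br-] = 0.01061 mol / 0.05136 L = 0.2066 mol/L

0.2066 M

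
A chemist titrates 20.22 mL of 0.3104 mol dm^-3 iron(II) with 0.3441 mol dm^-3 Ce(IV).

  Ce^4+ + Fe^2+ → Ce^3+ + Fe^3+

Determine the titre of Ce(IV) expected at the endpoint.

18.24 mL

n(Fe2+) = 0.02022 L × 0.3104 mol/L = 6.276 × 10^-3 mol
n(Ce4+) = 6.276 × 10^-3 mol (1:1 stoichiometry)
V(Ce4+) = 6.276 × 10^-3 mol / 0.3441 mol/L = 0.01824 L = 18.24 mL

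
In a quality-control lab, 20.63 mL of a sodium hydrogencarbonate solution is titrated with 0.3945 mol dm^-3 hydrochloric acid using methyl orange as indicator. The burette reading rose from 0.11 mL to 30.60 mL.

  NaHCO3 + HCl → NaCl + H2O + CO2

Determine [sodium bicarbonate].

0.5830 mol/L

n(HCl) = 0.03049 L × 0.3945 mol/L = 0.01203 mol
n(NaHCO3) = 0.01203 mol (1:1 mole ratio)
[NaHCO3] = 0.01203 mol / 0.02063 L = 0.5830 mol/L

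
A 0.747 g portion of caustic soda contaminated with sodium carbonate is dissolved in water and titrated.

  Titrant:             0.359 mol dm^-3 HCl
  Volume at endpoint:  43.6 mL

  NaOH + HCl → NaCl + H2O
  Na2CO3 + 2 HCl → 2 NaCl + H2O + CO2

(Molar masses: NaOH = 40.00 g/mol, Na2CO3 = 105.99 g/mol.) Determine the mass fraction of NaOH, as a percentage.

34.0 %

n(HCl) = 0.0436 × 0.359 = 0.0157 mol
Let x = n(NaOH), y = n(Na2CO3).
Titrant: 1x + 2y = 0.0157;  mass: 40.00x + 105.99y = 0.747
Solving, x = 6.35 × 10^-3 mol, y = 4.65 × 10^-3 mol
mass of NaOH = 6.35 × 10^-3 × 40.00 = 0.254 g
% NaOH = 0.254 / 0.747 × 100 = 34.0 %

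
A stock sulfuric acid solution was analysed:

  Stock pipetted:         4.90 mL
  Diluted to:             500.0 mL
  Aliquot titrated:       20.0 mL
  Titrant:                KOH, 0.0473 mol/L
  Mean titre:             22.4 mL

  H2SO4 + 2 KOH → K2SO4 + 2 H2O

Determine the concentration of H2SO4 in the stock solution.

2.70 mol/L

n(KOH) = 0.0224 × 0.0473 = 1.06 × 10^-3 mol
From the 1:2 ratio, n(H2SO4) in the aliquot = 1/2 × 1.06 × 10^-3 = 5.30 × 10^-4 mol
[H2SO4]_dilute = 5.30 × 10^-4 / 0.0200 = 0.0265 mol/L
Dilution factor = 500.0 / 4.90 = 102.0
[H2SO4]_stock = 0.0265 × 102.0 = 2.70 mol/L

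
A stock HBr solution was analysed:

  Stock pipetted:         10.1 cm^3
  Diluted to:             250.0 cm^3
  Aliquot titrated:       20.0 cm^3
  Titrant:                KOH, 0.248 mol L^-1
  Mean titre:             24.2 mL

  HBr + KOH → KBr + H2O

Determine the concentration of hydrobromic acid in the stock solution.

n(KOH) = 0.0242 × 0.248 = 6.00 × 10^-3 mol
n(HBr) in the aliquot = 6.00 × 10^-3 mol (1:1 ratio)
[HBr]_dilute = 6.00 × 10^-3 / 0.0200 = 0.300 mol/L
Dilution factor = 250.0 / 10.1 = 24.75
[HBr]_stock = 0.300 × 24.75 = 7.43 mol/L

7.43 mol/L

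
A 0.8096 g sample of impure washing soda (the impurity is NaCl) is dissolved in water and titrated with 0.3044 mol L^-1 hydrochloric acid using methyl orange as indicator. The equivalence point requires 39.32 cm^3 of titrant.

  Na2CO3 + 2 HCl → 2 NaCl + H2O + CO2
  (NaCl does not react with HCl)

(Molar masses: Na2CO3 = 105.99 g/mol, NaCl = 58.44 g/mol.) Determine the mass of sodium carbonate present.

0.6343 g

n(HCl) = 0.03932 × 0.3044 = 0.01197 mol
Let x = n(Na2CO3), y = n(NaCl).
Titrant: 2x = 0.01197;  mass: 105.99x + 58.44y = 0.8096
Solving, x = 5.985 × 10^-3 mol, y = 3.000 × 10^-3 mol
mass of Na2CO3 = 5.985 × 10^-3 × 105.99 = 0.6343 g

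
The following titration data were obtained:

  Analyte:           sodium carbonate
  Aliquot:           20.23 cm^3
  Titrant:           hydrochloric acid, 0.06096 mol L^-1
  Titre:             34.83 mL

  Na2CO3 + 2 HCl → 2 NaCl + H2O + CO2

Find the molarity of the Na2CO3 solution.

n(HCl) = 0.03483 L × 0.06096 mol/L = 2.123 × 10^-3 mol
From the 1:2 mole ratio, n(Na2CO3) = 1/2 × 2.123 × 10^-3 = 1.062 × 10^-3 mol
[Na2CO3] = 1.062 × 10^-3 mol / 0.02023 L = 0.05248 mol/L

0.05248 mol/L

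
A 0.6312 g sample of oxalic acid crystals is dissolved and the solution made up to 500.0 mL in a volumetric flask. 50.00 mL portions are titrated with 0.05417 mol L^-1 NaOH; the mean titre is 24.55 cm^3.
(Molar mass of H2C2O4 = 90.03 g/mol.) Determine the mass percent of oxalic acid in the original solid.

94.84 %

H2C2O4 + 2 NaOH → Na2C2O4 + 2 H2O
n(NaOH) per titration = 0.02455 × 0.05417 = 1.330 × 10^-3 mol
From the 1:2 ratio, n(H2C2O4) in each aliquot = 1/2 × 1.330 × 10^-3 = 6.649 × 10^-4 mol
n(H2C2O4) in the whole flask = 6.649 × 10^-4 × 500.0/50.00 = 6.649 × 10^-3 mol
mass of H2C2O4 = 6.649 × 10^-3 × 90.03 = 0.5986 g
% H2C2O4 = 0.5986 / 0.6312 × 100 = 94.84 %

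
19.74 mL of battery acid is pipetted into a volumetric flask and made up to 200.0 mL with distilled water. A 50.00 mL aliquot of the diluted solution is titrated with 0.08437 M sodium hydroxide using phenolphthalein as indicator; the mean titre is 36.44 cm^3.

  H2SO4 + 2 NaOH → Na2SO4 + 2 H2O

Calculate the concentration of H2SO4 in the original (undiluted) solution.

n(NaOH) = 0.03644 × 0.08437 = 3.074 × 10^-3 mol
From the 1:2 ratio, n(H2SO4) in the aliquot = 1/2 × 3.074 × 10^-3 = 1.537 × 10^-3 mol
[H2SO4]_dilute = 1.537 × 10^-3 / 0.05000 = 0.03074 mol/L
Dilution factor = 200.0 / 19.74 = 10.13
[H2SO4]_stock = 0.03074 × 10.13 = 0.3115 mol/L

0.3115 M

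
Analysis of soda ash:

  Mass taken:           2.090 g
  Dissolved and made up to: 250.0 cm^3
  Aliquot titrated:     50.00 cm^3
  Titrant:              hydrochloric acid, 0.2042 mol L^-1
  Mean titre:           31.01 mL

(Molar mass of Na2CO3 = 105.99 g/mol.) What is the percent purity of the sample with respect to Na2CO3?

80.28 %

Na2CO3 + 2 HCl → 2 NaCl + H2O + CO2
n(HCl) per titration = 0.03101 × 0.2042 = 6.332 × 10^-3 mol
From the 1:2 ratio, n(Na2CO3) in each aliquot = 1/2 × 6.332 × 10^-3 = 3.166 × 10^-3 mol
n(Na2CO3) in the whole flask = 3.166 × 10^-3 × 250.0/50.00 = 0.01583 mol
mass of Na2CO3 = 0.01583 × 105.99 = 1.678 g
% Na2CO3 = 1.678 / 2.090 × 100 = 80.28 %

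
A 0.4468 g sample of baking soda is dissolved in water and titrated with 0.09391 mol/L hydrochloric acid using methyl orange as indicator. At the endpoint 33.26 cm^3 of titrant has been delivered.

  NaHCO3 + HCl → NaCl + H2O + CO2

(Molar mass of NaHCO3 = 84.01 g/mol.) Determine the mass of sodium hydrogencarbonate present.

n(HCl) = 0.03326 L × 0.09391 mol/L = 3.123 × 10^-3 mol
n(NaHCO3) = 3.123 × 10^-3 mol (1:1 ratio)
mass of NaHCO3 = 3.123 × 10^-3 × 84.01 g/mol = 0.2624 g

0.2624 g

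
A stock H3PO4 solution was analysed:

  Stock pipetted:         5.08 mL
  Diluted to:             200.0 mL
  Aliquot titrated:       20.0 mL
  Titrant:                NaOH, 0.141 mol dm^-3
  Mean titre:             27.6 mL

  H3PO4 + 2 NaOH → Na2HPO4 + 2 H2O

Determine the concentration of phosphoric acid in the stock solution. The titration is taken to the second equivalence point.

3.83 mol/L

n(NaOH) = 0.0276 × 0.141 = 3.89 × 10^-3 mol
From the 1:2 ratio, n(H3PO4) in the aliquot = 1/2 × 3.89 × 10^-3 = 1.95 × 10^-3 mol
[H3PO4]_dilute = 1.95 × 10^-3 / 0.0200 = 0.0973 mol/L
Dilution factor = 200.0 / 5.08 = 39.37
[H3PO4]_stock = 0.0973 × 39.37 = 3.83 mol/L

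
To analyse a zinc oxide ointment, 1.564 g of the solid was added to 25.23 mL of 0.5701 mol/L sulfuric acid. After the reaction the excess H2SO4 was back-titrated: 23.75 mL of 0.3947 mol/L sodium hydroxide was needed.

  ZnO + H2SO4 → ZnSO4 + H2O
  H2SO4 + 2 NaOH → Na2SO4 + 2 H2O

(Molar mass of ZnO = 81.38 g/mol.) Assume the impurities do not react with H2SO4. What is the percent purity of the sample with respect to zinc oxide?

n(H2SO4) added = 0.02523 × 0.5701 = 0.01438 mol
n(NaOH) used in back-titration = 0.02375 × 0.3947 = 9.374 × 10^-3 mol
From the 1:2 ratio, n(H2SO4) left over = 1/2 × 9.374 × 10^-3 = 4.687 × 10^-3 mol
n(H2SO4) consumed by analyte = 0.01438 − 4.687 × 10^-3 = 9.697 × 10^-3 mol
n(ZnO) = 9.697 × 10^-3 mol (1:1 ratio)
mass of ZnO = 9.697 × 10^-3 × 81.38 = 0.7891 g
% ZnO = 0.7891 / 1.564 × 100 = 50.45 %

50.45 %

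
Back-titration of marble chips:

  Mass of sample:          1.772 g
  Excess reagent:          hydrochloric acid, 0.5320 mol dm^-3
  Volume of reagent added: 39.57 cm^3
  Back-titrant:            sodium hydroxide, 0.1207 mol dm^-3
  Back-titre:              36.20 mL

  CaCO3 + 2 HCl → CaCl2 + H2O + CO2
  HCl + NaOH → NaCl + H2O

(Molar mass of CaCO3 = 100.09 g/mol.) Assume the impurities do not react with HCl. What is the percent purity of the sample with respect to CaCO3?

n(HCl) added = 0.03957 × 0.5320 = 0.02105 mol
n(NaOH) used in back-titration = 0.03620 × 0.1207 = 4.369 × 10^-3 mol
n(HCl) left over = 4.369 × 10^-3 mol (1:1 ratio)
n(HCl) consumed by analyte = 0.02105 − 4.369 × 10^-3 = 0.01668 mol
From the 1:2 ratio, n(CaCO3) = 1/2 × 0.01668 = 8.341 × 10^-3 mol
mass of CaCO3 = 8.341 × 10^-3 × 100.09 = 0.8348 g
% CaCO3 = 0.8348 / 1.772 × 100 = 47.11 %

47.11 %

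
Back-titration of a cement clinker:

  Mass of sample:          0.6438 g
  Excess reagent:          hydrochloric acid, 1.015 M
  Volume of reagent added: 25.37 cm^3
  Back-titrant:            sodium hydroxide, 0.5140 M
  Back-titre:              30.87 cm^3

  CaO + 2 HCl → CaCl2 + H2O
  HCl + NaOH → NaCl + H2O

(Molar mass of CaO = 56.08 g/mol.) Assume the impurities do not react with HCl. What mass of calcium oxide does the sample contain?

0.2771 g

n(HCl) added = 0.02537 × 1.015 = 0.02575 mol
n(NaOH) used in back-titration = 0.03087 × 0.5140 = 0.01587 mol
n(HCl) left over = 0.01587 mol (1:1 ratio)
n(HCl) consumed by analyte = 0.02575 − 0.01587 = 9.883 × 10^-3 mol
From the 1:2 ratio, n(CaO) = 1/2 × 9.883 × 10^-3 = 4.942 × 10^-3 mol
mass of CaO = 4.942 × 10^-3 × 56.08 = 0.2771 g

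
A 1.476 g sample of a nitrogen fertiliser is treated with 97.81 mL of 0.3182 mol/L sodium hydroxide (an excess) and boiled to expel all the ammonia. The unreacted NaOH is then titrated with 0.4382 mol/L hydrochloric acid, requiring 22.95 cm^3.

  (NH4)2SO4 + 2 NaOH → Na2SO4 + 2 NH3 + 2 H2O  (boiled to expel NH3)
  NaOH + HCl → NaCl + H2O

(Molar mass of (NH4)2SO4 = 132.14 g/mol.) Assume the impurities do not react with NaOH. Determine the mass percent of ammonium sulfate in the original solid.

n(NaOH) added = 0.09781 × 0.3182 = 0.03112 mol
n(HCl) used in back-titration = 0.02295 × 0.4382 = 0.01006 mol
n(NaOH) left over = 0.01006 mol (1:1 ratio)
n(NaOH) consumed by analyte = 0.03112 − 0.01006 = 0.02107 mol
From the 1:2 ratio, n((NH4)2SO4) = 1/2 × 0.02107 = 0.01053 mol
mass of (NH4)2SO4 = 0.01053 × 132.14 = 1.392 g
% (NH4)2SO4 = 1.392 / 1.476 × 100 = 94.30 %

94.30 %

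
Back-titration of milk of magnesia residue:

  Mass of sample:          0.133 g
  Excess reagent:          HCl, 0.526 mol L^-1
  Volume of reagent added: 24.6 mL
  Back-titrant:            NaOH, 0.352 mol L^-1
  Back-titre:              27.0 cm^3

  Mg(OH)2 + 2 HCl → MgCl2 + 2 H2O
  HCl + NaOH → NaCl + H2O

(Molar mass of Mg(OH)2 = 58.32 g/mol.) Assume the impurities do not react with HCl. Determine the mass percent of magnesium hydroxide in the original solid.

75.3 %

n(HCl) added = 0.0246 × 0.526 = 0.0129 mol
n(NaOH) used in back-titration = 0.0270 × 0.352 = 9.50 × 10^-3 mol
n(HCl) left over = 9.50 × 10^-3 mol (1:1 ratio)
n(HCl) consumed by analyte = 0.0129 − 9.50 × 10^-3 = 3.44 × 10^-3 mol
From the 1:2 ratio, n(Mg(OH)2) = 1/2 × 3.44 × 10^-3 = 1.72 × 10^-3 mol
mass of Mg(OH)2 = 1.72 × 10^-3 × 58.32 = 0.100 g
% Mg(OH)2 = 0.100 / 0.133 × 100 = 75.3 %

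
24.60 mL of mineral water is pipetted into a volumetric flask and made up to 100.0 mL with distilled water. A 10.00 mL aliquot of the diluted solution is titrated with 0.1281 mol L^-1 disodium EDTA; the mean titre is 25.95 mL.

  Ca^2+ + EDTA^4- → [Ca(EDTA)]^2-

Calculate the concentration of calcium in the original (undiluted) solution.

1.351 mol/L

n(EDTA) = 0.02595 × 0.1281 = 3.324 × 10^-3 mol
n(Ca2+) in the aliquot = 3.324 × 10^-3 mol (1:1 ratio)
[Ca2+]_dilute = 3.324 × 10^-3 / 0.01000 = 0.3324 mol/L
Dilution factor = 100.0 / 24.60 = 4.065
[Ca2+]_stock = 0.3324 × 4.065 = 1.351 mol/L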